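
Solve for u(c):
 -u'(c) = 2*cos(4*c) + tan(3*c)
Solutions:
 u(c) = C1 + log(cos(3*c))/3 - sin(4*c)/2


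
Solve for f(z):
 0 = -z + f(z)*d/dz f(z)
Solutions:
 f(z) = -sqrt(C1 + z^2)
 f(z) = sqrt(C1 + z^2)


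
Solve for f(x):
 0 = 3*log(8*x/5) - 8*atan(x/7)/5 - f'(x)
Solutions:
 f(x) = C1 + 3*x*log(x) - 8*x*atan(x/7)/5 - 3*x*log(5) - 3*x + 9*x*log(2) + 28*log(x^2 + 49)/5


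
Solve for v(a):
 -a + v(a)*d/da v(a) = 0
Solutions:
 v(a) = -sqrt(C1 + a^2)
 v(a) = sqrt(C1 + a^2)


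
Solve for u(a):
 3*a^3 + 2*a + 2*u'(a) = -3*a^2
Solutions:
 u(a) = C1 - 3*a^4/8 - a^3/2 - a^2/2


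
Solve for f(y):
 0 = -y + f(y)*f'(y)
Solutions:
 f(y) = -sqrt(C1 + y^2)
 f(y) = sqrt(C1 + y^2)


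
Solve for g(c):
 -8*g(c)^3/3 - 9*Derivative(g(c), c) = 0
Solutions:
 g(c) = -3*sqrt(6)*sqrt(-1/(C1 - 8*c))/2
 g(c) = 3*sqrt(6)*sqrt(-1/(C1 - 8*c))/2


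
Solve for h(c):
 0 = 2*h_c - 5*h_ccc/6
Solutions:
 h(c) = C1 + C2*exp(-2*sqrt(15)*c/5) + C3*exp(2*sqrt(15)*c/5)


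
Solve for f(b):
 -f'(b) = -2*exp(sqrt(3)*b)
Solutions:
 f(b) = C1 + 2*sqrt(3)*exp(sqrt(3)*b)/3


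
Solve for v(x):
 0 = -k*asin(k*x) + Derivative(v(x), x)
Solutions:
 v(x) = C1 + k*Piecewise((x*asin(k*x) + sqrt(-k^2*x^2 + 1)/k, Ne(k, 0)), (0, True))


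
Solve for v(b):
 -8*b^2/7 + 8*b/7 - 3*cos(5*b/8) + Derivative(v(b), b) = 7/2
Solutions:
 v(b) = C1 + 8*b^3/21 - 4*b^2/7 + 7*b/2 + 24*sin(5*b/8)/5


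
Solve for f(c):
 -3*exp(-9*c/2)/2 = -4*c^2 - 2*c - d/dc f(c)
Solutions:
 f(c) = C1 - 4*c^3/3 - c^2 - exp(-9*c/2)/3


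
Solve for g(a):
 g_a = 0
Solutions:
 g(a) = C1


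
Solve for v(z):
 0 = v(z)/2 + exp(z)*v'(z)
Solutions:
 v(z) = C1*exp(exp(-z)/2)


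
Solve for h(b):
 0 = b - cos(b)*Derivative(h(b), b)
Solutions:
 h(b) = C1 + Integral(b/cos(b), b)


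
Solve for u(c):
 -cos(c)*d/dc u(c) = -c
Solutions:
 u(c) = C1 + Integral(c/cos(c), c)


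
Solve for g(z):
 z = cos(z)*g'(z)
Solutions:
 g(z) = C1 + Integral(z/cos(z), z)


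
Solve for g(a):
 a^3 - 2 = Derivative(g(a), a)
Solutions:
 g(a) = C1 + a^4/4 - 2*a


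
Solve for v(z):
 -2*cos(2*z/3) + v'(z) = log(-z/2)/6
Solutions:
 v(z) = C1 + z*log(-z)/6 - z/6 - z*log(2)/6 + 3*sin(2*z/3)


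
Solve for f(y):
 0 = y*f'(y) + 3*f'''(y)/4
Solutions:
 f(y) = C1 + Integral(C2*airyai(-6^(2/3)*y/3) + C3*airybi(-6^(2/3)*y/3), y)


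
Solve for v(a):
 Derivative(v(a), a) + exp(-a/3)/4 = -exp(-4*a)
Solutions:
 v(a) = C1 + exp(-4*a)/4 + 3*exp(-a/3)/4


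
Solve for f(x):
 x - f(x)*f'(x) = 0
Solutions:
 f(x) = -sqrt(C1 + x^2)
 f(x) = sqrt(C1 + x^2)


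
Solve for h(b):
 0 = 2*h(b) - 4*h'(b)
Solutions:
 h(b) = C1*exp(b/2)


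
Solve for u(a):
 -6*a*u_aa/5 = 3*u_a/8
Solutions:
 u(a) = C1 + C2*a^(11/16)


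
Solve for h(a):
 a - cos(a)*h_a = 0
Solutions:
 h(a) = C1 + Integral(a/cos(a), a)


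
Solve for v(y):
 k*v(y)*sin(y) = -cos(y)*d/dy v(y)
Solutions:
 v(y) = C1*exp(k*log(cos(y)))


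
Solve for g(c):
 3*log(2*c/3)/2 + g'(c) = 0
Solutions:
 g(c) = C1 - 3*c*log(c)/2 - 3*c*log(2)/2 + 3*c/2 + 3*c*log(3)/2


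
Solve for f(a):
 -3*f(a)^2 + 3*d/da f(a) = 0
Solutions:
 f(a) = -1/(C1 + a)


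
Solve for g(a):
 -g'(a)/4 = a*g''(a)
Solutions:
 g(a) = C1 + C2*a^(3/4)


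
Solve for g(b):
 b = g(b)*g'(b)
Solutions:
 g(b) = -sqrt(C1 + b^2)
 g(b) = sqrt(C1 + b^2)


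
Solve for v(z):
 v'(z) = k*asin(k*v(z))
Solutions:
 Integral(1/asin(_y*k), (_y, v(z))) = C1 + k*z


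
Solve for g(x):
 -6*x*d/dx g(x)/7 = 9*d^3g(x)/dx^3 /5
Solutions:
 g(x) = C1 + Integral(C2*airyai(-10^(1/3)*21^(2/3)*x/21) + C3*airybi(-10^(1/3)*21^(2/3)*x/21), x)


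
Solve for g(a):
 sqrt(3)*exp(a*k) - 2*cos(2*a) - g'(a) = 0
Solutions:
 g(a) = C1 - sin(2*a) + sqrt(3)*exp(a*k)/k


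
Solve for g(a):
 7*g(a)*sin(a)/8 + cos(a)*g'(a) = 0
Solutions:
 g(a) = C1*cos(a)^(7/8)


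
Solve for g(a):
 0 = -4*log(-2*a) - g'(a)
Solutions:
 g(a) = C1 - 4*a*log(-a) + 4*a*(1 - log(2))


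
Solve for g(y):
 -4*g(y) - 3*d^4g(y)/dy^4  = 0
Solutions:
 g(y) = (C1*sin(3^(3/4)*y/3) + C2*cos(3^(3/4)*y/3))*exp(-3^(3/4)*y/3) + (C3*sin(3^(3/4)*y/3) + C4*cos(3^(3/4)*y/3))*exp(3^(3/4)*y/3)


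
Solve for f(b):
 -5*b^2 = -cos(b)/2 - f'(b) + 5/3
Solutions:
 f(b) = C1 + 5*b^3/3 + 5*b/3 - sin(b)/2


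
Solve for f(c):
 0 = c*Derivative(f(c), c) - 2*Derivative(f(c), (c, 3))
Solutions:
 f(c) = C1 + Integral(C2*airyai(2^(2/3)*c/2) + C3*airybi(2^(2/3)*c/2), c)


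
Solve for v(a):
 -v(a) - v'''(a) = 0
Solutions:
 v(a) = C3*exp(-a) + (C1*sin(sqrt(3)*a/2) + C2*cos(sqrt(3)*a/2))*exp(a/2)


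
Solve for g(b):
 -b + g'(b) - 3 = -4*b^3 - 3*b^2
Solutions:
 g(b) = C1 - b^4 - b^3 + b^2/2 + 3*b


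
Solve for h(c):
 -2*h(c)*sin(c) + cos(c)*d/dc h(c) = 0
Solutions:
 h(c) = C1/cos(c)^2


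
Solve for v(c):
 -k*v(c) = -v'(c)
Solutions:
 v(c) = C1*exp(c*k)


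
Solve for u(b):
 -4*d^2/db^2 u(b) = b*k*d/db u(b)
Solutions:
 u(b) = Piecewise((-sqrt(2)*sqrt(pi)*C1*erf(sqrt(2)*b*sqrt(k)/4)/sqrt(k) - C2, (k > 0) | (k < 0)), (-C1*b - C2, True))


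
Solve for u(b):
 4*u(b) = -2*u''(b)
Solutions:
 u(b) = C1*sin(sqrt(2)*b) + C2*cos(sqrt(2)*b)


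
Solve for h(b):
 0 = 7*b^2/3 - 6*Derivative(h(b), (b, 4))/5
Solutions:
 h(b) = C1 + C2*b + C3*b^2 + C4*b^3 + 7*b^6/1296


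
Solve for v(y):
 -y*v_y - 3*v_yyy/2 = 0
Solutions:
 v(y) = C1 + Integral(C2*airyai(-2^(1/3)*3^(2/3)*y/3) + C3*airybi(-2^(1/3)*3^(2/3)*y/3), y)


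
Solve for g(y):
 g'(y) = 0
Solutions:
 g(y) = C1


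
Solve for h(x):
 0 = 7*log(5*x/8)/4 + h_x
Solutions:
 h(x) = C1 - 7*x*log(x)/4 - 7*x*log(5)/4 + 7*x/4 + 21*x*log(2)/4


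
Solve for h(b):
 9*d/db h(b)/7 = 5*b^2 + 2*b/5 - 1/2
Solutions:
 h(b) = C1 + 35*b^3/27 + 7*b^2/45 - 7*b/18


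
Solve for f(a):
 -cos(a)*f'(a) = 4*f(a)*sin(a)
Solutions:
 f(a) = C1*cos(a)^4


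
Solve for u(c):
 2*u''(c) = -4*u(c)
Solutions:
 u(c) = C1*sin(sqrt(2)*c) + C2*cos(sqrt(2)*c)


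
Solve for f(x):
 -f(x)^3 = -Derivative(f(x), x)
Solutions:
 f(x) = -sqrt(2)*sqrt(-1/(C1 + x))/2
 f(x) = sqrt(2)*sqrt(-1/(C1 + x))/2


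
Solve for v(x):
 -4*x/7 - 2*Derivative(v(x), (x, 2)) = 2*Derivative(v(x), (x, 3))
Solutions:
 v(x) = C1 + C2*x + C3*exp(-x) - x^3/21 + x^2/7


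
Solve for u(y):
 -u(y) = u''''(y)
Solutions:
 u(y) = (C1*sin(sqrt(2)*y/2) + C2*cos(sqrt(2)*y/2))*exp(-sqrt(2)*y/2) + (C3*sin(sqrt(2)*y/2) + C4*cos(sqrt(2)*y/2))*exp(sqrt(2)*y/2)


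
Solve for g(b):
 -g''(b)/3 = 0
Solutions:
 g(b) = C1 + C2*b


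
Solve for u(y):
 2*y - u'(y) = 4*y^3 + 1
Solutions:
 u(y) = C1 - y^4 + y^2 - y


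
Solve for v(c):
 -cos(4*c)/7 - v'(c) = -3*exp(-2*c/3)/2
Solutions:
 v(c) = C1 - sin(4*c)/28 - 9*exp(-2*c/3)/4


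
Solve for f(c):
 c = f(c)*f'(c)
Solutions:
 f(c) = -sqrt(C1 + c^2)
 f(c) = sqrt(C1 + c^2)


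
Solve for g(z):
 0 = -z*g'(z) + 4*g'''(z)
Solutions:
 g(z) = C1 + Integral(C2*airyai(2^(1/3)*z/2) + C3*airybi(2^(1/3)*z/2), z)


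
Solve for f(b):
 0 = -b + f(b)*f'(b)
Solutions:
 f(b) = -sqrt(C1 + b^2)
 f(b) = sqrt(C1 + b^2)


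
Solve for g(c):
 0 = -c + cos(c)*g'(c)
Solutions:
 g(c) = C1 + Integral(c/cos(c), c)


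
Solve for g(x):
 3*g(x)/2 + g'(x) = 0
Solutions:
 g(x) = C1*exp(-3*x/2)


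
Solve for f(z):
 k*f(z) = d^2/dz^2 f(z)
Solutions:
 f(z) = C1*exp(-sqrt(k)*z) + C2*exp(sqrt(k)*z)


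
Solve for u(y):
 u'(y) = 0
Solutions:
 u(y) = C1


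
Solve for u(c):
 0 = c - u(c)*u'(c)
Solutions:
 u(c) = -sqrt(C1 + c^2)
 u(c) = sqrt(C1 + c^2)


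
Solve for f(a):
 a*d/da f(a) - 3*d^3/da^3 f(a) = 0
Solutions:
 f(a) = C1 + Integral(C2*airyai(3^(2/3)*a/3) + C3*airybi(3^(2/3)*a/3), a)


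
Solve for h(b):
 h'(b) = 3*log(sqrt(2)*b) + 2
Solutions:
 h(b) = C1 + 3*b*log(b) - b + 3*b*log(2)/2


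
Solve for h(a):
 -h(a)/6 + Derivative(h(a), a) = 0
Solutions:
 h(a) = C1*exp(a/6)


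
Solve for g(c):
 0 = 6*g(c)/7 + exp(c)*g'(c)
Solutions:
 g(c) = C1*exp(6*exp(-c)/7)


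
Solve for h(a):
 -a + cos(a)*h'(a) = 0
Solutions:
 h(a) = C1 + Integral(a/cos(a), a)


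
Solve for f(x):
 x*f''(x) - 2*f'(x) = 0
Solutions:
 f(x) = C1 + C2*x^3


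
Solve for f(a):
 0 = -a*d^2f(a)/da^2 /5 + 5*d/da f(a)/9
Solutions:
 f(a) = C1 + C2*a^(34/9)


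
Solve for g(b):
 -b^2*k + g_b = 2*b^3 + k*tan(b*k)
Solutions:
 g(b) = C1 + b^4/2 + b^3*k/3 + k*Piecewise((-log(cos(b*k))/k, Ne(k, 0)), (0, True))


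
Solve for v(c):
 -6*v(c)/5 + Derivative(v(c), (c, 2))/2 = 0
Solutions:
 v(c) = C1*exp(-2*sqrt(15)*c/5) + C2*exp(2*sqrt(15)*c/5)


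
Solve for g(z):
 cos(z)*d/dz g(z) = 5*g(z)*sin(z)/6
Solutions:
 g(z) = C1/cos(z)^(5/6)


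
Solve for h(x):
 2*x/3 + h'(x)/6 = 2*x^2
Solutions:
 h(x) = C1 + 4*x^3 - 2*x^2


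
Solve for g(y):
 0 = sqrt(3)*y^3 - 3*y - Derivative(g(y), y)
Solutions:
 g(y) = C1 + sqrt(3)*y^4/4 - 3*y^2/2


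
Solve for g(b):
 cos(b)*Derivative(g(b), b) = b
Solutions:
 g(b) = C1 + Integral(b/cos(b), b)


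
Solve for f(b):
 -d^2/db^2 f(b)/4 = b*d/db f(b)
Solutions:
 f(b) = C1 + C2*erf(sqrt(2)*b)


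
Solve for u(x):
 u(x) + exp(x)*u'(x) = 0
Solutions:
 u(x) = C1*exp(exp(-x))


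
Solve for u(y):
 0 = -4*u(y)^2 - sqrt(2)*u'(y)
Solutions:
 u(y) = 1/(C1 + 2*sqrt(2)*y)


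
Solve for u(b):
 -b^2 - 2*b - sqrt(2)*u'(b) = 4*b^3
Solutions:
 u(b) = C1 - sqrt(2)*b^4/2 - sqrt(2)*b^3/6 - sqrt(2)*b^2/2


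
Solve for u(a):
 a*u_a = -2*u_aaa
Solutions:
 u(a) = C1 + Integral(C2*airyai(-2^(2/3)*a/2) + C3*airybi(-2^(2/3)*a/2), a)


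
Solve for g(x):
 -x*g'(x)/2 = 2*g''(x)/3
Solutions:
 g(x) = C1 + C2*erf(sqrt(6)*x/4)


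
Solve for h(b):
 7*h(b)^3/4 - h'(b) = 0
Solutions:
 h(b) = -sqrt(2)*sqrt(-1/(C1 + 7*b))
 h(b) = sqrt(2)*sqrt(-1/(C1 + 7*b))


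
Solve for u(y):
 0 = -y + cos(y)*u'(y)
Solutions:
 u(y) = C1 + Integral(y/cos(y), y)


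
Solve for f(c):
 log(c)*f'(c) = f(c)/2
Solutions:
 f(c) = C1*exp(li(c)/2)


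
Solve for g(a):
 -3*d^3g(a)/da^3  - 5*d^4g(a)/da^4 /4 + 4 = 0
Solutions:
 g(a) = C1 + C2*a + C3*a^2 + C4*exp(-12*a/5) + 2*a^3/9


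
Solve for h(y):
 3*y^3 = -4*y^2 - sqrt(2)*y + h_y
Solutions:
 h(y) = C1 + 3*y^4/4 + 4*y^3/3 + sqrt(2)*y^2/2


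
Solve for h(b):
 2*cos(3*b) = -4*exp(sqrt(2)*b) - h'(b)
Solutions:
 h(b) = C1 - 2*sqrt(2)*exp(sqrt(2)*b) - 2*sin(3*b)/3


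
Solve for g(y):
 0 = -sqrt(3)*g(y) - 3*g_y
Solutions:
 g(y) = C1*exp(-sqrt(3)*y/3)


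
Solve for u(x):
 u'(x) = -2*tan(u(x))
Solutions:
 u(x) = pi - asin(C1*exp(-2*x))
 u(x) = asin(C1*exp(-2*x))


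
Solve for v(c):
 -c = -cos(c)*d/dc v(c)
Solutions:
 v(c) = C1 + Integral(c/cos(c), c)


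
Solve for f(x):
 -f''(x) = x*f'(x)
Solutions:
 f(x) = C1 + C2*erf(sqrt(2)*x/2)


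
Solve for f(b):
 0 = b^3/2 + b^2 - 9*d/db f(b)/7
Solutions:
 f(b) = C1 + 7*b^4/72 + 7*b^3/27


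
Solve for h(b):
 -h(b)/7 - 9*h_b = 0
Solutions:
 h(b) = C1*exp(-b/63)


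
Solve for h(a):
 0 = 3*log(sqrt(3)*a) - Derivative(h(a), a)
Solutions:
 h(a) = C1 + 3*a*log(a) - 3*a + 3*a*log(3)/2


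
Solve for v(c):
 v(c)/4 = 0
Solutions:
 v(c) = 0


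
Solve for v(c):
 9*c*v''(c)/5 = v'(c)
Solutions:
 v(c) = C1 + C2*c^(14/9)


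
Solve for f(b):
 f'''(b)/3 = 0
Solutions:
 f(b) = C1 + C2*b + C3*b^2


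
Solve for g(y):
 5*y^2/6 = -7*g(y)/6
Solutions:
 g(y) = -5*y^2/7


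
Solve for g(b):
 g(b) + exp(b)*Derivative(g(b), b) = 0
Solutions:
 g(b) = C1*exp(exp(-b))


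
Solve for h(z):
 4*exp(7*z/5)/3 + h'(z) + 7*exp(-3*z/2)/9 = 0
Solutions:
 h(z) = C1 - 20*exp(7*z/5)/21 + 14*exp(-3*z/2)/27


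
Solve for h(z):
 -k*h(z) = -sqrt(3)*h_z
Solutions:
 h(z) = C1*exp(sqrt(3)*k*z/3)


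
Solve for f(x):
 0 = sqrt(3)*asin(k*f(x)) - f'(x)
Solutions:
 Integral(1/asin(_y*k), (_y, f(x))) = C1 + sqrt(3)*x


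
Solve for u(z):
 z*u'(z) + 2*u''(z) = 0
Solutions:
 u(z) = C1 + C2*erf(z/2)


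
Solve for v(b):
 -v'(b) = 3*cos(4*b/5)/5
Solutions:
 v(b) = C1 - 3*sin(4*b/5)/4


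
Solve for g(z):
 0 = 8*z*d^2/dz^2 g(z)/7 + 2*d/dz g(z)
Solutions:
 g(z) = C1 + C2/z^(3/4)


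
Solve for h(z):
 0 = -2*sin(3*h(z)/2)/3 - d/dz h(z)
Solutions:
 h(z) = -2*acos((-C1 - exp(2*z))/(C1 - exp(2*z)))/3 + 4*pi/3
 h(z) = 2*acos((-C1 - exp(2*z))/(C1 - exp(2*z)))/3


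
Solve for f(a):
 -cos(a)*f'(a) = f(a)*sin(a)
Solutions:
 f(a) = C1*cos(a)


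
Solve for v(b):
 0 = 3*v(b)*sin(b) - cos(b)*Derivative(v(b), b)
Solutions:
 v(b) = C1/cos(b)^3


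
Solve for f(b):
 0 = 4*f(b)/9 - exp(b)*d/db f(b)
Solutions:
 f(b) = C1*exp(-4*exp(-b)/9)


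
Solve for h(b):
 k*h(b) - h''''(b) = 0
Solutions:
 h(b) = C1*exp(-b*k^(1/4)) + C2*exp(b*k^(1/4)) + C3*exp(-I*b*k^(1/4)) + C4*exp(I*b*k^(1/4))


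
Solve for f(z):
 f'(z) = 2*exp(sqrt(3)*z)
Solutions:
 f(z) = C1 + 2*sqrt(3)*exp(sqrt(3)*z)/3


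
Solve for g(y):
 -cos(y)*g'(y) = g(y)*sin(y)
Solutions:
 g(y) = C1*cos(y)


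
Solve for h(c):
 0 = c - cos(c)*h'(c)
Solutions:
 h(c) = C1 + Integral(c/cos(c), c)


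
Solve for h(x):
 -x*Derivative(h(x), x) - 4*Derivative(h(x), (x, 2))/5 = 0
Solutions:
 h(x) = C1 + C2*erf(sqrt(10)*x/4)


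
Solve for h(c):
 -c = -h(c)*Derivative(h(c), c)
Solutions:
 h(c) = -sqrt(C1 + c^2)
 h(c) = sqrt(C1 + c^2)


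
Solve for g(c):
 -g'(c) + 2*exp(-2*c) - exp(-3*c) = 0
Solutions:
 g(c) = C1 - exp(-2*c) + exp(-3*c)/3


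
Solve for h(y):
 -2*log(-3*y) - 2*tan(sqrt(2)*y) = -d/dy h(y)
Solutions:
 h(y) = C1 + 2*y*log(-y) - 2*y + 2*y*log(3) - sqrt(2)*log(cos(sqrt(2)*y))


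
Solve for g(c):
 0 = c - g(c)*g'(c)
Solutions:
 g(c) = -sqrt(C1 + c^2)
 g(c) = sqrt(C1 + c^2)


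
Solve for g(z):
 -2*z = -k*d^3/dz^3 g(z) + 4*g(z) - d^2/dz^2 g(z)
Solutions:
 g(z) = C1*exp(-z*((sqrt(((-54 + k^(-2))^2 - 1/k^4)/k^2) - 54/k + k^(-3))^(1/3) + 1/k + 1/(k^2*(sqrt(((-54 + k^(-2))^2 - 1/k^4)/k^2) - 54/k + k^(-3))^(1/3)))/3) + C2*exp(z*((sqrt(((-54 + k^(-2))^2 - 1/k^4)/k^2) - 54/k + k^(-3))^(1/3) - sqrt(3)*I*(sqrt(((-54 + k^(-2))^2 - 1/k^4)/k^2) - 54/k + k^(-3))^(1/3) - 2/k - 4/(k^2*(-1 + sqrt(3)*I)*(sqrt(((-54 + k^(-2))^2 - 1/k^4)/k^2) - 54/k + k^(-3))^(1/3)))/6) + C3*exp(z*((sqrt(((-54 + k^(-2))^2 - 1/k^4)/k^2) - 54/k + k^(-3))^(1/3) + sqrt(3)*I*(sqrt(((-54 + k^(-2))^2 - 1/k^4)/k^2) - 54/k + k^(-3))^(1/3) - 2/k + 4/(k^2*(1 + sqrt(3)*I)*(sqrt(((-54 + k^(-2))^2 - 1/k^4)/k^2) - 54/k + k^(-3))^(1/3)))/6) - z/2


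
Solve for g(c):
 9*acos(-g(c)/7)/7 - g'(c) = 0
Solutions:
 Integral(1/acos(-_y/7), (_y, g(c))) = C1 + 9*c/7


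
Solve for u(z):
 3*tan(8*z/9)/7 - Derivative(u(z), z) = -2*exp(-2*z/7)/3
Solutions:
 u(z) = C1 + 27*log(tan(8*z/9)^2 + 1)/112 - 7*exp(-2*z/7)/3


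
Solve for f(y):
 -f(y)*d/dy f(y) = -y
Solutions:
 f(y) = -sqrt(C1 + y^2)
 f(y) = sqrt(C1 + y^2)


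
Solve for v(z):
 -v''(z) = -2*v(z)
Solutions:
 v(z) = C1*exp(-sqrt(2)*z) + C2*exp(sqrt(2)*z)


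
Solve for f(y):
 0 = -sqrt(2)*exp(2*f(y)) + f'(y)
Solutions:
 f(y) = log(-sqrt(-1/(C1 + sqrt(2)*y))) - log(2)/2
 f(y) = log(-1/(C1 + sqrt(2)*y))/2 - log(2)/2


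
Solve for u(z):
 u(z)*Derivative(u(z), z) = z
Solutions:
 u(z) = -sqrt(C1 + z^2)
 u(z) = sqrt(C1 + z^2)


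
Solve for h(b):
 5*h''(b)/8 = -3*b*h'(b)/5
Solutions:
 h(b) = C1 + C2*erf(2*sqrt(3)*b/5)


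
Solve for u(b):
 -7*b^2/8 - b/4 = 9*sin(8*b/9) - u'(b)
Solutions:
 u(b) = C1 + 7*b^3/24 + b^2/8 - 81*cos(8*b/9)/8


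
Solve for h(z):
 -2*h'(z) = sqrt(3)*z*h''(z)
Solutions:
 h(z) = C1 + C2*z^(1 - 2*sqrt(3)/3)


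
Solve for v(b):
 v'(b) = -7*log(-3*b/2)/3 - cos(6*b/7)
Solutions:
 v(b) = C1 - 7*b*log(-b)/3 - 7*b*log(3)/3 + 7*b*log(2)/3 + 7*b/3 - 7*sin(6*b/7)/6


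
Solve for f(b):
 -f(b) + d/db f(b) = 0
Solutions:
 f(b) = C1*exp(b)


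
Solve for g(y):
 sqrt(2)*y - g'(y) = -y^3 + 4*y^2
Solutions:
 g(y) = C1 + y^4/4 - 4*y^3/3 + sqrt(2)*y^2/2


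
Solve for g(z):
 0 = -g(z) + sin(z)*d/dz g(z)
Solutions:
 g(z) = C1*sqrt(cos(z) - 1)/sqrt(cos(z) + 1)


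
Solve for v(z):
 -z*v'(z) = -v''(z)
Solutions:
 v(z) = C1 + C2*erfi(sqrt(2)*z/2)


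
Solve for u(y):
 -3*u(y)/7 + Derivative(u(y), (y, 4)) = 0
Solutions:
 u(y) = C1*exp(-3^(1/4)*7^(3/4)*y/7) + C2*exp(3^(1/4)*7^(3/4)*y/7) + C3*sin(3^(1/4)*7^(3/4)*y/7) + C4*cos(3^(1/4)*7^(3/4)*y/7)


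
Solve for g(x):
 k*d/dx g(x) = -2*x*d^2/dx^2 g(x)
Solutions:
 g(x) = C1 + x^(1 - re(k)/2)*(C2*sin(log(x)*Abs(im(k))/2) + C3*cos(log(x)*im(k)/2))


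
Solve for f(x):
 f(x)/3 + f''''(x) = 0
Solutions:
 f(x) = (C1*sin(sqrt(2)*3^(3/4)*x/6) + C2*cos(sqrt(2)*3^(3/4)*x/6))*exp(-sqrt(2)*3^(3/4)*x/6) + (C3*sin(sqrt(2)*3^(3/4)*x/6) + C4*cos(sqrt(2)*3^(3/4)*x/6))*exp(sqrt(2)*3^(3/4)*x/6)


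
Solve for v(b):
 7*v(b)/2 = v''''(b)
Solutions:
 v(b) = C1*exp(-2^(3/4)*7^(1/4)*b/2) + C2*exp(2^(3/4)*7^(1/4)*b/2) + C3*sin(2^(3/4)*7^(1/4)*b/2) + C4*cos(2^(3/4)*7^(1/4)*b/2)


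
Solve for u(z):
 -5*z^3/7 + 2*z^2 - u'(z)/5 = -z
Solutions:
 u(z) = C1 - 25*z^4/28 + 10*z^3/3 + 5*z^2/2


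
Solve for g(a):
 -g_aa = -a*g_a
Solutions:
 g(a) = C1 + C2*erfi(sqrt(2)*a/2)


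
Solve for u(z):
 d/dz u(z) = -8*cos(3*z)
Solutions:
 u(z) = C1 - 8*sin(3*z)/3


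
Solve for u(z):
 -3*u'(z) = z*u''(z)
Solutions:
 u(z) = C1 + C2/z^2


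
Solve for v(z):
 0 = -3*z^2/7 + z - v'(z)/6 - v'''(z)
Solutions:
 v(z) = C1 + C2*sin(sqrt(6)*z/6) + C3*cos(sqrt(6)*z/6) - 6*z^3/7 + 3*z^2 + 216*z/7


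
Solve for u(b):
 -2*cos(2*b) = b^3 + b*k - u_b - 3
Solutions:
 u(b) = C1 + b^4/4 + b^2*k/2 - 3*b + sin(2*b)


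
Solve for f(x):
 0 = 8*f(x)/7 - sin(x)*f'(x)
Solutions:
 f(x) = C1*(cos(x) - 1)^(4/7)/(cos(x) + 1)^(4/7)


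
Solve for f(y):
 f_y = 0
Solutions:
 f(y) = C1


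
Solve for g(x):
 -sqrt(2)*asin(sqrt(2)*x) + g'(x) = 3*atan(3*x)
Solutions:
 g(x) = C1 + 3*x*atan(3*x) + sqrt(2)*(x*asin(sqrt(2)*x) + sqrt(2)*sqrt(1 - 2*x^2)/2) - log(9*x^2 + 1)/2


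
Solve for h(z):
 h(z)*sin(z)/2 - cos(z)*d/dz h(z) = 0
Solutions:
 h(z) = C1/sqrt(cos(z))


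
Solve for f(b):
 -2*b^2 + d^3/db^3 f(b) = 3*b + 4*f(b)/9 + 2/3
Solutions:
 f(b) = C3*exp(2^(2/3)*3^(1/3)*b/3) - 9*b^2/2 - 27*b/4 + (C1*sin(2^(2/3)*3^(5/6)*b/6) + C2*cos(2^(2/3)*3^(5/6)*b/6))*exp(-2^(2/3)*3^(1/3)*b/6) - 3/2


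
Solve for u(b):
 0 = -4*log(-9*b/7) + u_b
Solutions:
 u(b) = C1 + 4*b*log(-b) + 4*b*(-log(7) - 1 + 2*log(3))


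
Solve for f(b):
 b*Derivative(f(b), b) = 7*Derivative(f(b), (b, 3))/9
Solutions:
 f(b) = C1 + Integral(C2*airyai(21^(2/3)*b/7) + C3*airybi(21^(2/3)*b/7), b)


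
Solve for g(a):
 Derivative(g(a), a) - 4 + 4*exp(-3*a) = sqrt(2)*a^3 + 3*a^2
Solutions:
 g(a) = C1 + sqrt(2)*a^4/4 + a^3 + 4*a + 4*exp(-3*a)/3


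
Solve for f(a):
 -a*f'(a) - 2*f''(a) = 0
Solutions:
 f(a) = C1 + C2*erf(a/2)


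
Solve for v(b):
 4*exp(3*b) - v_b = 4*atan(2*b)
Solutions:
 v(b) = C1 - 4*b*atan(2*b) + 4*exp(3*b)/3 + log(4*b^2 + 1)


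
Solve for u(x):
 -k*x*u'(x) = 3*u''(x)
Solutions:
 u(x) = Piecewise((-sqrt(6)*sqrt(pi)*C1*erf(sqrt(6)*sqrt(k)*x/6)/(2*sqrt(k)) - C2, (k > 0) | (k < 0)), (-C1*x - C2, True))


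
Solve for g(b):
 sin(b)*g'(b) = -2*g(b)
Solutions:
 g(b) = C1*(cos(b) + 1)/(cos(b) - 1)


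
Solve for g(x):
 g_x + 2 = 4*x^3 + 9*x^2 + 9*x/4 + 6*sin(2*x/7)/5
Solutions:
 g(x) = C1 + x^4 + 3*x^3 + 9*x^2/8 - 2*x - 21*cos(2*x/7)/5


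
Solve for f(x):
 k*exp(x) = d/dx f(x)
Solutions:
 f(x) = C1 + k*exp(x)


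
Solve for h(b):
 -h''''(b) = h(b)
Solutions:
 h(b) = (C1*sin(sqrt(2)*b/2) + C2*cos(sqrt(2)*b/2))*exp(-sqrt(2)*b/2) + (C3*sin(sqrt(2)*b/2) + C4*cos(sqrt(2)*b/2))*exp(sqrt(2)*b/2)


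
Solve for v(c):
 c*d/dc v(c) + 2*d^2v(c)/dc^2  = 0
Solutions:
 v(c) = C1 + C2*erf(c/2)


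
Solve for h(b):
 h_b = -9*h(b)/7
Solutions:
 h(b) = C1*exp(-9*b/7)


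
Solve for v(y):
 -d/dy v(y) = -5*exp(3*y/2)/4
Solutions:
 v(y) = C1 + 5*exp(3*y/2)/6


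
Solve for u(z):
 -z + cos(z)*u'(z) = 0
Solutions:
 u(z) = C1 + Integral(z/cos(z), z)


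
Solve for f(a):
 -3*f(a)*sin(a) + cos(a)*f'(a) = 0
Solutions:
 f(a) = C1/cos(a)^3


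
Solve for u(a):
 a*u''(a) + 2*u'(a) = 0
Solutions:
 u(a) = C1 + C2/a


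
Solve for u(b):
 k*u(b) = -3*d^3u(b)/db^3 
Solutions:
 u(b) = C1*exp(3^(2/3)*b*(-k)^(1/3)/3) + C2*exp(b*(-k)^(1/3)*(-3^(2/3) + 3*3^(1/6)*I)/6) + C3*exp(-b*(-k)^(1/3)*(3^(2/3) + 3*3^(1/6)*I)/6)


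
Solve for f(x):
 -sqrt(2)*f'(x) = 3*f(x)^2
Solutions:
 f(x) = 2/(C1 + 3*sqrt(2)*x)


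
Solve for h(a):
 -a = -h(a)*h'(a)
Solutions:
 h(a) = -sqrt(C1 + a^2)
 h(a) = sqrt(C1 + a^2)


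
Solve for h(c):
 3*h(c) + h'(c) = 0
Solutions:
 h(c) = C1*exp(-3*c)


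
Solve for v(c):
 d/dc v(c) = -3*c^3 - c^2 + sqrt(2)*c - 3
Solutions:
 v(c) = C1 - 3*c^4/4 - c^3/3 + sqrt(2)*c^2/2 - 3*c


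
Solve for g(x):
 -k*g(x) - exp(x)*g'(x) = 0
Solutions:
 g(x) = C1*exp(k*exp(-x))


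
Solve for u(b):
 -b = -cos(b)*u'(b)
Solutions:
 u(b) = C1 + Integral(b/cos(b), b)


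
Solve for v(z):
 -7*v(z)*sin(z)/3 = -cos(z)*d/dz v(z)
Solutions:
 v(z) = C1/cos(z)^(7/3)


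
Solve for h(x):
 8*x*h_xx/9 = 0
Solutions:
 h(x) = C1 + C2*x


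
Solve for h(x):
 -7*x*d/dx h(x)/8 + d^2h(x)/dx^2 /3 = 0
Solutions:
 h(x) = C1 + C2*erfi(sqrt(21)*x/4)


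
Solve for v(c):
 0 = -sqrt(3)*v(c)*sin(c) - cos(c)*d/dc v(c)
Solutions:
 v(c) = C1*cos(c)^(sqrt(3))


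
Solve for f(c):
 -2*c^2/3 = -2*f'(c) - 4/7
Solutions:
 f(c) = C1 + c^3/9 - 2*c/7


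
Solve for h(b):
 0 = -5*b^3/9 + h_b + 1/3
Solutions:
 h(b) = C1 + 5*b^4/36 - b/3


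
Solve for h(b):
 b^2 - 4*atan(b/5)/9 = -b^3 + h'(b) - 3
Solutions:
 h(b) = C1 + b^4/4 + b^3/3 - 4*b*atan(b/5)/9 + 3*b + 10*log(b^2 + 25)/9


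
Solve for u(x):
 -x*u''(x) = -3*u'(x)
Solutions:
 u(x) = C1 + C2*x^4


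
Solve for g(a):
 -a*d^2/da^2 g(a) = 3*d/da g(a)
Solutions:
 g(a) = C1 + C2/a^2


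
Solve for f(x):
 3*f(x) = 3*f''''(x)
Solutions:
 f(x) = C1*exp(-x) + C2*exp(x) + C3*sin(x) + C4*cos(x)


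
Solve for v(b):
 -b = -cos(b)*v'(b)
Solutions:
 v(b) = C1 + Integral(b/cos(b), b)


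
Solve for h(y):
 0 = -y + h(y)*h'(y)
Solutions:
 h(y) = -sqrt(C1 + y^2)
 h(y) = sqrt(C1 + y^2)


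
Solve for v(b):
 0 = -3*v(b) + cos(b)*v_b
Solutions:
 v(b) = C1*(sin(b) + 1)^(3/2)/(sin(b) - 1)^(3/2)


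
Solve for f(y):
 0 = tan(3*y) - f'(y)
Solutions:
 f(y) = C1 - log(cos(3*y))/3


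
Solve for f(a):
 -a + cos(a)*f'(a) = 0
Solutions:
 f(a) = C1 + Integral(a/cos(a), a)


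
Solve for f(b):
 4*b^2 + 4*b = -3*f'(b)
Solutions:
 f(b) = C1 - 4*b^3/9 - 2*b^2/3


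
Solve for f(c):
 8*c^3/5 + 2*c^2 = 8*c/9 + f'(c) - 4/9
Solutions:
 f(c) = C1 + 2*c^4/5 + 2*c^3/3 - 4*c^2/9 + 4*c/9


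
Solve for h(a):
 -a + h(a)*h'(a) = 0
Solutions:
 h(a) = -sqrt(C1 + a^2)
 h(a) = sqrt(C1 + a^2)


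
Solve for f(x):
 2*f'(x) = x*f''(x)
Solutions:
 f(x) = C1 + C2*x^3


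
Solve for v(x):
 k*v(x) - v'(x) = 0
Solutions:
 v(x) = C1*exp(k*x)


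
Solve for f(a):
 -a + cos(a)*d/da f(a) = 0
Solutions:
 f(a) = C1 + Integral(a/cos(a), a)


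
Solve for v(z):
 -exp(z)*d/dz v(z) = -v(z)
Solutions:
 v(z) = C1*exp(-exp(-z))


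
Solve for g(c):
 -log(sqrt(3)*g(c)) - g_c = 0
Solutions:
 2*Integral(1/(2*log(_y) + log(3)), (_y, g(c))) = C1 - c


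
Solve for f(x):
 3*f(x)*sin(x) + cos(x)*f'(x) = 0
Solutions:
 f(x) = C1*cos(x)^3


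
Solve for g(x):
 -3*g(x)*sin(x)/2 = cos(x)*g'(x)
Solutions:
 g(x) = C1*cos(x)^(3/2)


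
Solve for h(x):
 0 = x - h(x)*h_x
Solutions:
 h(x) = -sqrt(C1 + x^2)
 h(x) = sqrt(C1 + x^2)


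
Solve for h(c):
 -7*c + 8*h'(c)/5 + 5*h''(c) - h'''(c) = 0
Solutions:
 h(c) = C1 + C2*exp(c*(25 - sqrt(785))/10) + C3*exp(c*(25 + sqrt(785))/10) + 35*c^2/16 - 875*c/64


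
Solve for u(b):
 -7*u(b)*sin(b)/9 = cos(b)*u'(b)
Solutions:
 u(b) = C1*cos(b)^(7/9)


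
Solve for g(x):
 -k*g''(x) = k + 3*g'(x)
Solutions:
 g(x) = C1 + C2*exp(-3*x/k) - k*x/3


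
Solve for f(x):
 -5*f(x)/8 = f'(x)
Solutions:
 f(x) = C1*exp(-5*x/8)


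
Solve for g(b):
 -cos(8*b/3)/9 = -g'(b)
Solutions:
 g(b) = C1 + sin(8*b/3)/24


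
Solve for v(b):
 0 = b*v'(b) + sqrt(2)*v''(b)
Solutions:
 v(b) = C1 + C2*erf(2^(1/4)*b/2)


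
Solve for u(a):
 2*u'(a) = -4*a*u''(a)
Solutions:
 u(a) = C1 + C2*sqrt(a)


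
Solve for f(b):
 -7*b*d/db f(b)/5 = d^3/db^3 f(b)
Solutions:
 f(b) = C1 + Integral(C2*airyai(-5^(2/3)*7^(1/3)*b/5) + C3*airybi(-5^(2/3)*7^(1/3)*b/5), b)


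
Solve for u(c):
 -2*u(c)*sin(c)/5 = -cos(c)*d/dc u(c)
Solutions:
 u(c) = C1/cos(c)^(2/5)


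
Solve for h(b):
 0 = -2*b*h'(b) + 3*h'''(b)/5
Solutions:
 h(b) = C1 + Integral(C2*airyai(10^(1/3)*3^(2/3)*b/3) + C3*airybi(10^(1/3)*3^(2/3)*b/3), b)


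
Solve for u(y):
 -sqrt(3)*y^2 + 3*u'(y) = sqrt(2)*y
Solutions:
 u(y) = C1 + sqrt(3)*y^3/9 + sqrt(2)*y^2/6


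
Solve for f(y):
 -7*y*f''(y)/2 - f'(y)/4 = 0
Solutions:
 f(y) = C1 + C2*y^(13/14)


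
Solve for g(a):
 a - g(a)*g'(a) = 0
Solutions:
 g(a) = -sqrt(C1 + a^2)
 g(a) = sqrt(C1 + a^2)


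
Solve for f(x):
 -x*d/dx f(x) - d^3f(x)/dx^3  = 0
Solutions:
 f(x) = C1 + Integral(C2*airyai(-x) + C3*airybi(-x), x)


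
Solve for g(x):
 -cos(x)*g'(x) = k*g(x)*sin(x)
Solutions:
 g(x) = C1*exp(k*log(cos(x)))


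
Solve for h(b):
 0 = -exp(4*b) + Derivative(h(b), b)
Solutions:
 h(b) = C1 + exp(4*b)/4


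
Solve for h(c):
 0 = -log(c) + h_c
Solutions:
 h(c) = C1 + c*log(c) - c


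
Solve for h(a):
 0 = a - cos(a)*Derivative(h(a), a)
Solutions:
 h(a) = C1 + Integral(a/cos(a), a)


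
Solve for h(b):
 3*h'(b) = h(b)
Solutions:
 h(b) = C1*exp(b/3)


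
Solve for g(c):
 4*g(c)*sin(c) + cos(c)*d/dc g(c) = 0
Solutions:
 g(c) = C1*cos(c)^4


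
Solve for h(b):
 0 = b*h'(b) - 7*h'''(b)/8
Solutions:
 h(b) = C1 + Integral(C2*airyai(2*7^(2/3)*b/7) + C3*airybi(2*7^(2/3)*b/7), b)


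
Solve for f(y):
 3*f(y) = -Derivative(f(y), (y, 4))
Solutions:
 f(y) = (C1*sin(sqrt(2)*3^(1/4)*y/2) + C2*cos(sqrt(2)*3^(1/4)*y/2))*exp(-sqrt(2)*3^(1/4)*y/2) + (C3*sin(sqrt(2)*3^(1/4)*y/2) + C4*cos(sqrt(2)*3^(1/4)*y/2))*exp(sqrt(2)*3^(1/4)*y/2)


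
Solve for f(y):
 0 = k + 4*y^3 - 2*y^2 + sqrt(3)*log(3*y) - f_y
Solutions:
 f(y) = C1 + k*y + y^4 - 2*y^3/3 + sqrt(3)*y*log(y) - sqrt(3)*y + sqrt(3)*y*log(3)


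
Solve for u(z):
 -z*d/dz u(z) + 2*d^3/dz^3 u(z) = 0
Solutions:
 u(z) = C1 + Integral(C2*airyai(2^(2/3)*z/2) + C3*airybi(2^(2/3)*z/2), z)


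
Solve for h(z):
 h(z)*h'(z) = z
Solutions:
 h(z) = -sqrt(C1 + z^2)
 h(z) = sqrt(C1 + z^2)


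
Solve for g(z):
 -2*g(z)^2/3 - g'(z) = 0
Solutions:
 g(z) = 3/(C1 + 2*z)


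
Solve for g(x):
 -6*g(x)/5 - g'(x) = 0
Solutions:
 g(x) = C1*exp(-6*x/5)


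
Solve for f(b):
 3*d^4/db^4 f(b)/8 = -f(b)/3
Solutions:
 f(b) = (C1*sin(2^(1/4)*sqrt(3)*b/3) + C2*cos(2^(1/4)*sqrt(3)*b/3))*exp(-2^(1/4)*sqrt(3)*b/3) + (C3*sin(2^(1/4)*sqrt(3)*b/3) + C4*cos(2^(1/4)*sqrt(3)*b/3))*exp(2^(1/4)*sqrt(3)*b/3)


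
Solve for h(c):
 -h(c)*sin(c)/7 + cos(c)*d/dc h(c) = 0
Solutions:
 h(c) = C1/cos(c)^(1/7)


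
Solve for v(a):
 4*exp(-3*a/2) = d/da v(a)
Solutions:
 v(a) = C1 - 8*exp(-3*a/2)/3


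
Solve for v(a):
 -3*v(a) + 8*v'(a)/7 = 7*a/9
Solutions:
 v(a) = C1*exp(21*a/8) - 7*a/27 - 8/81


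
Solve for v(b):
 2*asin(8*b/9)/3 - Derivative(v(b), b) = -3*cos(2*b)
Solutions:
 v(b) = C1 + 2*b*asin(8*b/9)/3 + sqrt(81 - 64*b^2)/12 + 3*sin(2*b)/2


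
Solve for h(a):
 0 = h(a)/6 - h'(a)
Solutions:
 h(a) = C1*exp(a/6)


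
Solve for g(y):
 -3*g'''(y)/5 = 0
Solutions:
 g(y) = C1 + C2*y + C3*y^2


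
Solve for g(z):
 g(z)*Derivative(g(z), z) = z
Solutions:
 g(z) = -sqrt(C1 + z^2)
 g(z) = sqrt(C1 + z^2)


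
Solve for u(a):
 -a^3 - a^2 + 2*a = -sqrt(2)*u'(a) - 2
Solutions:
 u(a) = C1 + sqrt(2)*a^4/8 + sqrt(2)*a^3/6 - sqrt(2)*a^2/2 - sqrt(2)*a


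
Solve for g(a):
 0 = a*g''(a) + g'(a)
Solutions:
 g(a) = C1 + C2*log(a)


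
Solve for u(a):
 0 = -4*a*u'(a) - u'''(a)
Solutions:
 u(a) = C1 + Integral(C2*airyai(-2^(2/3)*a) + C3*airybi(-2^(2/3)*a), a)


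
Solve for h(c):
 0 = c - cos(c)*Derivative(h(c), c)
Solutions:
 h(c) = C1 + Integral(c/cos(c), c)


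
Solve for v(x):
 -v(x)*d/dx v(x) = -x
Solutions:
 v(x) = -sqrt(C1 + x^2)
 v(x) = sqrt(C1 + x^2)


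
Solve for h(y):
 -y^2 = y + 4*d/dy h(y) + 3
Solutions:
 h(y) = C1 - y^3/12 - y^2/8 - 3*y/4


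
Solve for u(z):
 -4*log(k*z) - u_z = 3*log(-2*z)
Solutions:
 u(z) = C1 + z*(-4*log(-k) - 3*log(2) + 7) - 7*z*log(-z)


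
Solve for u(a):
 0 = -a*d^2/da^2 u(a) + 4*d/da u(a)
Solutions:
 u(a) = C1 + C2*a^5


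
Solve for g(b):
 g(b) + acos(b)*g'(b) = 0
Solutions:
 g(b) = C1*exp(-Integral(1/acos(b), b))


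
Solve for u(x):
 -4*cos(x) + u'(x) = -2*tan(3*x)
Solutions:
 u(x) = C1 + 2*log(cos(3*x))/3 + 4*sin(x)


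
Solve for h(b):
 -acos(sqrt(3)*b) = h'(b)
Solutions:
 h(b) = C1 - b*acos(sqrt(3)*b) + sqrt(3)*sqrt(1 - 3*b^2)/3


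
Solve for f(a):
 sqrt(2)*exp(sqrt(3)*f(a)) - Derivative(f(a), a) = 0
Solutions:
 f(a) = sqrt(3)*(2*log(-1/(C1 + sqrt(2)*a)) - log(3))/6


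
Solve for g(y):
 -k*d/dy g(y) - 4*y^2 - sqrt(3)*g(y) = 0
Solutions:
 g(y) = C1*exp(-sqrt(3)*y/k) - 8*sqrt(3)*k^2/9 + 8*k*y/3 - 4*sqrt(3)*y^2/3


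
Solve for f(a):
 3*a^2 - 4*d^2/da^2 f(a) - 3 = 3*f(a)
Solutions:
 f(a) = C1*sin(sqrt(3)*a/2) + C2*cos(sqrt(3)*a/2) + a^2 - 11/3


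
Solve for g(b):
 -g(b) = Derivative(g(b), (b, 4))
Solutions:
 g(b) = (C1*sin(sqrt(2)*b/2) + C2*cos(sqrt(2)*b/2))*exp(-sqrt(2)*b/2) + (C3*sin(sqrt(2)*b/2) + C4*cos(sqrt(2)*b/2))*exp(sqrt(2)*b/2)


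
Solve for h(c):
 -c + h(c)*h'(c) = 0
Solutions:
 h(c) = -sqrt(C1 + c^2)
 h(c) = sqrt(C1 + c^2)


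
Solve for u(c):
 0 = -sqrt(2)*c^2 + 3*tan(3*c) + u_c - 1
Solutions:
 u(c) = C1 + sqrt(2)*c^3/3 + c + log(cos(3*c))


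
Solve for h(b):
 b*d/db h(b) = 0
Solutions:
 h(b) = C1


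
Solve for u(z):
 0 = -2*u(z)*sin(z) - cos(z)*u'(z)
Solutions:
 u(z) = C1*cos(z)^2


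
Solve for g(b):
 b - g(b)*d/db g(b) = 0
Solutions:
 g(b) = -sqrt(C1 + b^2)
 g(b) = sqrt(C1 + b^2)


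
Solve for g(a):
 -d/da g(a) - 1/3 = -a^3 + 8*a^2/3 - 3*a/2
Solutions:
 g(a) = C1 + a^4/4 - 8*a^3/9 + 3*a^2/4 - a/3


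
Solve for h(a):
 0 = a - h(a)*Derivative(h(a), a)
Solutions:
 h(a) = -sqrt(C1 + a^2)
 h(a) = sqrt(C1 + a^2)


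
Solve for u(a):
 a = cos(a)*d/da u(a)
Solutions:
 u(a) = C1 + Integral(a/cos(a), a)


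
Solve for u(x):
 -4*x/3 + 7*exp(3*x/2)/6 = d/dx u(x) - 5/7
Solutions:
 u(x) = C1 - 2*x^2/3 + 5*x/7 + 7*exp(3*x/2)/9


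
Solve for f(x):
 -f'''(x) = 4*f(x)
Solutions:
 f(x) = C3*exp(-2^(2/3)*x) + (C1*sin(2^(2/3)*sqrt(3)*x/2) + C2*cos(2^(2/3)*sqrt(3)*x/2))*exp(2^(2/3)*x/2)


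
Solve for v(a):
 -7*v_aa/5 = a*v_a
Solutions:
 v(a) = C1 + C2*erf(sqrt(70)*a/14)


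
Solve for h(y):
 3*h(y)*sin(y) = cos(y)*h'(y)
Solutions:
 h(y) = C1/cos(y)^3


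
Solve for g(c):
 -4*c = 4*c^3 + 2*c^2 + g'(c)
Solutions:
 g(c) = C1 - c^4 - 2*c^3/3 - 2*c^2


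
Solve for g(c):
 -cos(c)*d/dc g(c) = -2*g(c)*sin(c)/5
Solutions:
 g(c) = C1/cos(c)^(2/5)


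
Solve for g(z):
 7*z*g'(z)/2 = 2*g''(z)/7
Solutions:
 g(z) = C1 + C2*erfi(7*sqrt(2)*z/4)


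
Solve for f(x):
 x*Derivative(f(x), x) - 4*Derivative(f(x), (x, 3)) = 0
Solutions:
 f(x) = C1 + Integral(C2*airyai(2^(1/3)*x/2) + C3*airybi(2^(1/3)*x/2), x)


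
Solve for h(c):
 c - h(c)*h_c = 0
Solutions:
 h(c) = -sqrt(C1 + c^2)
 h(c) = sqrt(C1 + c^2)


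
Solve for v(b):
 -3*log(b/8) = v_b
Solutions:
 v(b) = C1 - 3*b*log(b) + 3*b + b*log(512)


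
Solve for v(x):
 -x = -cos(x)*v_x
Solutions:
 v(x) = C1 + Integral(x/cos(x), x)


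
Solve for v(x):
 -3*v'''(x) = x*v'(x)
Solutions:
 v(x) = C1 + Integral(C2*airyai(-3^(2/3)*x/3) + C3*airybi(-3^(2/3)*x/3), x)


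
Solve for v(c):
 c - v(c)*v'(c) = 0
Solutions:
 v(c) = -sqrt(C1 + c^2)
 v(c) = sqrt(C1 + c^2)


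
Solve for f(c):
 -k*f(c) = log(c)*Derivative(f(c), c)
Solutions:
 f(c) = C1*exp(-k*li(c))


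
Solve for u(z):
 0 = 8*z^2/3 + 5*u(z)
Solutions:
 u(z) = -8*z^2/15


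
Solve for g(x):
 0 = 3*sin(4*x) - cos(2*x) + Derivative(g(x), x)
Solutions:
 g(x) = C1 + sin(2*x)/2 + 3*cos(4*x)/4


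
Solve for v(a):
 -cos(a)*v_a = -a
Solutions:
 v(a) = C1 + Integral(a/cos(a), a)


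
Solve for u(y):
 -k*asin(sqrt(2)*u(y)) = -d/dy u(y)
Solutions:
 Integral(1/asin(sqrt(2)*_y), (_y, u(y))) = C1 + k*y


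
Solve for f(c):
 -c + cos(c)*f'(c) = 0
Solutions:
 f(c) = C1 + Integral(c/cos(c), c)


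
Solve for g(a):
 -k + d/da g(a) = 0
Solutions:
 g(a) = C1 + a*k


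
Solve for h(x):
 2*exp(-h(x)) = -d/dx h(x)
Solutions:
 h(x) = log(C1 - 2*x)


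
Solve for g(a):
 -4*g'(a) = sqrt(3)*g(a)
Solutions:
 g(a) = C1*exp(-sqrt(3)*a/4)


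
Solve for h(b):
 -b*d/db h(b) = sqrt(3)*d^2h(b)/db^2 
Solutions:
 h(b) = C1 + C2*erf(sqrt(2)*3^(3/4)*b/6)


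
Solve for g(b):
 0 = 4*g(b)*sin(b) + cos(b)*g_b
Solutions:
 g(b) = C1*cos(b)^4


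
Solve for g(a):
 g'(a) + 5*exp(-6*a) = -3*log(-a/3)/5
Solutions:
 g(a) = C1 - 3*a*log(-a)/5 + 3*a*(1 + log(3))/5 + 5*exp(-6*a)/6


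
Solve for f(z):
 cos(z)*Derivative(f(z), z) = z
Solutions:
 f(z) = C1 + Integral(z/cos(z), z)


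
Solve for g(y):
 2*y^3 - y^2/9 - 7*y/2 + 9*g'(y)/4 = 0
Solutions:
 g(y) = C1 - 2*y^4/9 + 4*y^3/243 + 7*y^2/9


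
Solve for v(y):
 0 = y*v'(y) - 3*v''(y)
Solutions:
 v(y) = C1 + C2*erfi(sqrt(6)*y/6)


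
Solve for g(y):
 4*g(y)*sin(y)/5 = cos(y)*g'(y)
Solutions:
 g(y) = C1/cos(y)^(4/5)


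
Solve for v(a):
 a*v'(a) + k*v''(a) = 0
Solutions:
 v(a) = C1 + C2*sqrt(k)*erf(sqrt(2)*a*sqrt(1/k)/2)


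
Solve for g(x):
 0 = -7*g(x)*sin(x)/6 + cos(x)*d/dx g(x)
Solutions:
 g(x) = C1/cos(x)^(7/6)


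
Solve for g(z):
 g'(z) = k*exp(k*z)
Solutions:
 g(z) = C1 + exp(k*z)


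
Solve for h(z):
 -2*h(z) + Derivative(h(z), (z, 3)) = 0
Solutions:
 h(z) = C3*exp(2^(1/3)*z) + (C1*sin(2^(1/3)*sqrt(3)*z/2) + C2*cos(2^(1/3)*sqrt(3)*z/2))*exp(-2^(1/3)*z/2)


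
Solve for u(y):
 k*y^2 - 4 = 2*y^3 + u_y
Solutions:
 u(y) = C1 + k*y^3/3 - y^4/2 - 4*y


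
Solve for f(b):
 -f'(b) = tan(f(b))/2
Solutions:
 f(b) = pi - asin(C1*exp(-b/2))
 f(b) = asin(C1*exp(-b/2))


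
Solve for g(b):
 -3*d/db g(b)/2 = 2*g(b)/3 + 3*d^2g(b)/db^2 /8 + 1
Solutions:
 g(b) = C1*exp(2*b*(-1 + sqrt(5)/3)) + C2*exp(-2*b*(sqrt(5)/3 + 1)) - 3/2


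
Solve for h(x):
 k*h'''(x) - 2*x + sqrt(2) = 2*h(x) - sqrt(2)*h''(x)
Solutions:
 h(x) = C1*exp(-x*((sqrt(((-27 + 2*sqrt(2)/k^2)^2 - 8/k^4)/k^2) - 27/k + 2*sqrt(2)/k^3)^(1/3) + sqrt(2)/k + 2/(k^2*(sqrt(((-27 + 2*sqrt(2)/k^2)^2 - 8/k^4)/k^2) - 27/k + 2*sqrt(2)/k^3)^(1/3)))/3) + C2*exp(x*((sqrt(((-27 + 2*sqrt(2)/k^2)^2 - 8/k^4)/k^2) - 27/k + 2*sqrt(2)/k^3)^(1/3) - sqrt(3)*I*(sqrt(((-27 + 2*sqrt(2)/k^2)^2 - 8/k^4)/k^2) - 27/k + 2*sqrt(2)/k^3)^(1/3) - 2*sqrt(2)/k - 8/(k^2*(-1 + sqrt(3)*I)*(sqrt(((-27 + 2*sqrt(2)/k^2)^2 - 8/k^4)/k^2) - 27/k + 2*sqrt(2)/k^3)^(1/3)))/6) + C3*exp(x*((sqrt(((-27 + 2*sqrt(2)/k^2)^2 - 8/k^4)/k^2) - 27/k + 2*sqrt(2)/k^3)^(1/3) + sqrt(3)*I*(sqrt(((-27 + 2*sqrt(2)/k^2)^2 - 8/k^4)/k^2) - 27/k + 2*sqrt(2)/k^3)^(1/3) - 2*sqrt(2)/k + 8/(k^2*(1 + sqrt(3)*I)*(sqrt(((-27 + 2*sqrt(2)/k^2)^2 - 8/k^4)/k^2) - 27/k + 2*sqrt(2)/k^3)^(1/3)))/6) - x + sqrt(2)/2


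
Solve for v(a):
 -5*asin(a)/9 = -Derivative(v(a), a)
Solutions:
 v(a) = C1 + 5*a*asin(a)/9 + 5*sqrt(1 - a^2)/9


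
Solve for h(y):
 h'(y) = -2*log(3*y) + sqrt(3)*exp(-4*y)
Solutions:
 h(y) = C1 - 2*y*log(y) + 2*y*(1 - log(3)) - sqrt(3)*exp(-4*y)/4


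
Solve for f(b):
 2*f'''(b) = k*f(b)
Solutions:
 f(b) = C1*exp(2^(2/3)*b*k^(1/3)/2) + C2*exp(2^(2/3)*b*k^(1/3)*(-1 + sqrt(3)*I)/4) + C3*exp(-2^(2/3)*b*k^(1/3)*(1 + sqrt(3)*I)/4)


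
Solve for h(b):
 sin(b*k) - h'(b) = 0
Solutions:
 h(b) = C1 - cos(b*k)/k


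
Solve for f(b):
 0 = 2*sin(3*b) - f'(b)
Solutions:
 f(b) = C1 - 2*cos(3*b)/3


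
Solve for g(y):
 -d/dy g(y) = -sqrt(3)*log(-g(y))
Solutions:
 -li(-g(y)) = C1 + sqrt(3)*y


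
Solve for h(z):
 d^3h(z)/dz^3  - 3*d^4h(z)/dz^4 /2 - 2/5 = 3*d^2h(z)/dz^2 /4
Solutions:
 h(z) = C1 + C2*z - 4*z^2/15 + (C3*sin(sqrt(14)*z/6) + C4*cos(sqrt(14)*z/6))*exp(z/3)


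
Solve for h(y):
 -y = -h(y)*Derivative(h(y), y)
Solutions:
 h(y) = -sqrt(C1 + y^2)
 h(y) = sqrt(C1 + y^2)


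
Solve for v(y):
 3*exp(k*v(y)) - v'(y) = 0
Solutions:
 v(y) = Piecewise((log(-1/(C1*k + 3*k*y))/k, Ne(k, 0)), (nan, True))
 v(y) = Piecewise((C1 + 3*y, Eq(k, 0)), (nan, True))


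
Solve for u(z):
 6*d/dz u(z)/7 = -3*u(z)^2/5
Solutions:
 u(z) = 10/(C1 + 7*z)


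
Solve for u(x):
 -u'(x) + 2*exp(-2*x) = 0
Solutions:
 u(x) = C1 - exp(-2*x)


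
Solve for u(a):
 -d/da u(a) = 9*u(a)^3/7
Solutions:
 u(a) = -sqrt(14)*sqrt(-1/(C1 - 9*a))/2
 u(a) = sqrt(14)*sqrt(-1/(C1 - 9*a))/2


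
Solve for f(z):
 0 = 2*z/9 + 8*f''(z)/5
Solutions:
 f(z) = C1 + C2*z - 5*z^3/216


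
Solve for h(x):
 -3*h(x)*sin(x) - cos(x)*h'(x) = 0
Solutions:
 h(x) = C1*cos(x)^3


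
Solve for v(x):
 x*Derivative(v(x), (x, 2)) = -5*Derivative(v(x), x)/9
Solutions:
 v(x) = C1 + C2*x^(4/9)


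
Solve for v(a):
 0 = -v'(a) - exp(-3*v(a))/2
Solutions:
 v(a) = log(C1 - 3*a/2)/3
 v(a) = log((-1 - sqrt(3)*I)*(C1 - 3*a/2)^(1/3)/2)
 v(a) = log((-1 + sqrt(3)*I)*(C1 - 3*a/2)^(1/3)/2)


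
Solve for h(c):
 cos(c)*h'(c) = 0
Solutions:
 h(c) = C1


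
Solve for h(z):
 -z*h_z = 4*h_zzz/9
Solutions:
 h(z) = C1 + Integral(C2*airyai(-2^(1/3)*3^(2/3)*z/2) + C3*airybi(-2^(1/3)*3^(2/3)*z/2), z)


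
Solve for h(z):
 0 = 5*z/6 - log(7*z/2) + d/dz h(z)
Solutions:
 h(z) = C1 - 5*z^2/12 + z*log(z) - z + z*log(7/2)


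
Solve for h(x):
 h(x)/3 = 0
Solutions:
 h(x) = 0


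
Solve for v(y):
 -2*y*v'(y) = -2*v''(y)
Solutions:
 v(y) = C1 + C2*erfi(sqrt(2)*y/2)


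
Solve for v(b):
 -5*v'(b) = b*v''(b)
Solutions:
 v(b) = C1 + C2/b^4


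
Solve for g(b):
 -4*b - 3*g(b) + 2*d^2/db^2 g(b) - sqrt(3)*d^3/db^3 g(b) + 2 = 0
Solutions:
 g(b) = C1*exp(b*(8*18^(1/3)/(27*sqrt(211) + 227*sqrt(3))^(1/3) + 8*sqrt(3) + 12^(1/3)*(27*sqrt(211) + 227*sqrt(3))^(1/3))/36)*sin(2^(1/3)*3^(1/6)*b*(-2^(1/3)*3^(2/3)*(27*sqrt(211) + 227*sqrt(3))^(1/3) + 24/(27*sqrt(211) + 227*sqrt(3))^(1/3))/36) + C2*exp(b*(8*18^(1/3)/(27*sqrt(211) + 227*sqrt(3))^(1/3) + 8*sqrt(3) + 12^(1/3)*(27*sqrt(211) + 227*sqrt(3))^(1/3))/36)*cos(2^(1/3)*3^(1/6)*b*(-2^(1/3)*3^(2/3)*(27*sqrt(211) + 227*sqrt(3))^(1/3) + 24/(27*sqrt(211) + 227*sqrt(3))^(1/3))/36) + C3*exp(b*(-12^(1/3)*(27*sqrt(211) + 227*sqrt(3))^(1/3) - 8*18^(1/3)/(27*sqrt(211) + 227*sqrt(3))^(1/3) + 4*sqrt(3))/18) - 4*b/3 + 2/3


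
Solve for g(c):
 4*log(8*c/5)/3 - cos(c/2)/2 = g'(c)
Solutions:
 g(c) = C1 + 4*c*log(c)/3 - 4*c*log(5)/3 - 4*c/3 + 4*c*log(2) - sin(c/2)


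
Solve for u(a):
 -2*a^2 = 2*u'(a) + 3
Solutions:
 u(a) = C1 - a^3/3 - 3*a/2


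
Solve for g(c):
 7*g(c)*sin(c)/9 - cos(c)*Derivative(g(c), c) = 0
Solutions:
 g(c) = C1/cos(c)^(7/9)
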